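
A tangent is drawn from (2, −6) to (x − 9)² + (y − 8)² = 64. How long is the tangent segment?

√181

The centre is (9, 8) and r = 8. The square of the distance from P to the centre is 49 + 196 = 245.
The tangent meets the radius at right angles, so tangent² = |PO|² − r² = 245 − 64 = 181.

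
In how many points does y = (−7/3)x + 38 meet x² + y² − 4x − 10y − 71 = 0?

0

Substituting the line into the circle gives 58x² − 1422x + 8937 = 0.
Δ = 2022084 − 2073384 = −51300.
No real roots: the line does not meet the circle.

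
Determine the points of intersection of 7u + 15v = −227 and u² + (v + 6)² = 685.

(−26, −3) and (19, −24)

Substitute v = (−227 − 7u)/15:
274u² + 1918u − 135356 = 0  ⟹  u² + 7u − 494 = 0
u = 19 or u = −26, giving (19, −24) and (−26, −3).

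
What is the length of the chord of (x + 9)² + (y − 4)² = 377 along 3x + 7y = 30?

Express y = (30 − 3x)/7 and substitute into the circle:
58x² + 870x − 14500 = 0  ⟹  x² + 15x − 250 = 0
x = 10 or x = −25, giving (10, 0) and (−25, 15).
Chord length = distance between (10, 0) and (−25, 15) = √1450 = 5√58.

5√58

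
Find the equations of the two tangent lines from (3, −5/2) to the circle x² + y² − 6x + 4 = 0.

x + 2y = −2 and x − 2y = 8

Let a tangent through (3, −5/2) have slope m. Its distance from (3, 0) must equal √5:
(0m − (5/2))² = 5(m² + 1)
4m² − 1 = 0, so m = −1/2 or m = 1/2.
With m = −1/2: x + 2y = −2. With m = 1/2: x − 2y = 8.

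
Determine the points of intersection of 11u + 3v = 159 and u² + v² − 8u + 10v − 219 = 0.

(12, 9) and (18, −13)

Express v = (159 − 11u)/3 and substitute into the circle:
130u² − 3900u + 28080 = 0  ⟹  u² − 30u + 216 = 0
u = 18 or u = 12, giving (18, −13) and (12, 9).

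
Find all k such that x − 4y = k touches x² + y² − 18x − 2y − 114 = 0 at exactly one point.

Tangency holds when the distance from the centre (9, 1) to the line equals the radius 14:
|1·9 − 4·1 − k| / √17 = 14
|k − (5)| = 14√17.

k = 5 ± 14√17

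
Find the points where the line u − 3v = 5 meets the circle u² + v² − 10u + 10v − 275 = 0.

From the line, v = (−5 + u)/3. Substituting:
10u² − 70u − 2600 = 0  ⟹  u² − 7u − 260 = 0
u = 20 or u = −13, giving (20, 5) and (−13, −6).

(−13, −6) and (20, 5)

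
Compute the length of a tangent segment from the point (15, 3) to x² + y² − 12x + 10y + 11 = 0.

√95

Centre (6, −5), r² = 50. |PO|² = (9)² + (8)² = 145.
By the tangent–radius right angle, tangent length = √(|PO|² − r²) = √95.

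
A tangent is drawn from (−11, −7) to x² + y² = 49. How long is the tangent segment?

11

The centre is (0, 0) and r = 7. The square of the distance from P to the centre is 121 + 49 = 170.
The tangent meets the radius at right angles, so tangent² = |PO|² − r² = 170 − 49 = 121.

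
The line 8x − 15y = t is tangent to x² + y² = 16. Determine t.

Tangency holds when the distance from the centre (0, 0) to the line equals the radius 4:
|8·0 − 15·0 − t| / √289 = 4
|t| = 4·17, so t = 68 or t = −68.

t = −68 or t = 68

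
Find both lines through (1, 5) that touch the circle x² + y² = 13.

2x − 3y = −13 and 3x + 2y = 13

Let a tangent through (1, 5) have slope m. Its distance from (0, 0) must equal √13:
(−1m − (−5))² = 13(m² + 1)
6m² + 5m − 6 = 0, so m = 2/3 or m = −3/2.
With m = 2/3: 2x − 3y = −13. With m = −3/2: 3x + 2y = 13.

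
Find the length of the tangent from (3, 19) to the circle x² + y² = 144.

√226

Centre (0, 0), r² = 144. |PO|² = (3)² + (19)² = 370.
The tangent meets the radius at right angles, so tangent² = |PO|² − r² = 370 − 144 = 226.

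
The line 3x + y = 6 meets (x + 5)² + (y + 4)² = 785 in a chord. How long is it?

Express y = −3x + 6 and substitute into the circle:
10x² − 50x − 660 = 0  ⟹  x² − 5x − 66 = 0
x = 11 or x = −6, giving (11, −27) and (−6, 24).
Chord length = distance between (11, −27) and (−6, 24) = √2890 = 17√10.

17√10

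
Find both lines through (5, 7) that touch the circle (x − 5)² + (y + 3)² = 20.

2x − y = 3 and 2x + y = 17

Let a tangent through (5, 7) have slope m. Its distance from (5, −3) must equal 2√5:
(0m − (−10))² = 20(m² + 1)
m² − 4 = 0, so m = 2 or m = −2.
With m = 2: 2x − y = 3. With m = −2: 2x + y = 17.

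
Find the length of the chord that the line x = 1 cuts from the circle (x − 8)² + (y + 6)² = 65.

The distance from (8, −6) to the line is 7, and r² = 65.
Chord = 2√(r² − d²) = 2·√(16) = 8.

8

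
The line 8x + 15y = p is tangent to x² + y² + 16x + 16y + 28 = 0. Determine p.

For a tangent, require d(centre, line) = r = 10.
|8·(−8) + 15·(−8) − p| / √289 = 10
|p − (−184)| = 10·17, so p = −14 or p = −354.

p = −354 or p = −14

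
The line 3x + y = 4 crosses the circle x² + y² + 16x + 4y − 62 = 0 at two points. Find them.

From the line, y = −3x + 4. Substituting:
10x² − 20x − 30 = 0  ⟹  x² − 2x − 3 = 0
x = 3 or x = −1, giving (3, −5) and (−1, 7).

(−1, 7) and (3, −5)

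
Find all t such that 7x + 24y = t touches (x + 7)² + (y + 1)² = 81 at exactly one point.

Tangency holds when the distance from the centre (−7, −1) to the line equals the radius 9:
|7·(−7) + 24·(−1) − t| / √625 = 9
|t − (−73)| = 9·25, so t = 152 or t = −298.

t = −298 or t = 152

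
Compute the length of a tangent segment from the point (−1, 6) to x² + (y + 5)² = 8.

√114

Centre (0, −5), r² = 8. |PO|² = (−1)² + (11)² = 122.
The tangent meets the radius at right angles, so tangent² = |PO|² − r² = 122 − 8 = 114.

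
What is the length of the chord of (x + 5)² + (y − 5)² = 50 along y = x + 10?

From the line, y = x + 10. Substituting:
2x² + 20x = 0  ⟹  x² + 10x = 0
x = 0 or x = −10, giving (0, 10) and (−10, 0).
Chord length = distance between (0, 10) and (−10, 0) = √200 = 10√2.

10√2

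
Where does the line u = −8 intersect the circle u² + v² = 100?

The line gives u = −8. Substituting into the circle:
v² − 36 = 0
v = 6 or v = −6, giving (−8, 6) and (−8, −6).

(−8, −6) and (−8, 6)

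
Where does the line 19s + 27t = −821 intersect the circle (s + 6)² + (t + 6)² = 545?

(−29, −10) and (−2, −29)

Express t = (−821 − 19s)/27 and substitute into the circle:
1090s² + 33790s + 63220 = 0  ⟹  s² + 31s + 58 = 0
s = −2 or s = −29, giving (−2, −29) and (−29, −10).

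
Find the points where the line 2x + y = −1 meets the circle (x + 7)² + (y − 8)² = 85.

Express y = −2x − 1 and substitute into the circle:
5x² + 50x + 45 = 0  ⟹  x² + 10x + 9 = 0
x = −1 or x = −9, giving (−1, 1) and (−9, 17).

(−9, 17) and (−1, 1)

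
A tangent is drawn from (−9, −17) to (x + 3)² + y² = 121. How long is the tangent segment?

Centre (−3, 0), r² = 121. |PO|² = (−6)² + (−17)² = 325.
Power of the point: PT² = |PO|² − r² = 204, so PT = 2√51.

2√51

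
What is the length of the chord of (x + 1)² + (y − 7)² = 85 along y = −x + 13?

Centre (−1, 7), r² = 85. Perpendicular distance d from centre to line = |−7| / √2 = 7/√2.
Half the chord is √(r² − d²) = √(121/2), so the full chord is 11√2.

11√2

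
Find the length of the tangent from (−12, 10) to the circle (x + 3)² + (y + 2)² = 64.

√161

With centre O = (−3, −2), |OP|² = 225 and r² = 64.
Power of the point: PT² = |PO|² − r² = 161, so PT = √161.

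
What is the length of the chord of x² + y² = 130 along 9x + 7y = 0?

2√130

The distance from (0, 0) to the line is 0/√130, and r² = 130.
Half the chord is √(r² − d²) = √(130), so the full chord is 2√130.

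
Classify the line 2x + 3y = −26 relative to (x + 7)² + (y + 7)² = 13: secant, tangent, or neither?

secant

d² = (2·(−7) + 3·(−7) − (−26))²/13 = 81/13; r² = 13.
Since d² < r², the line cuts the circle twice.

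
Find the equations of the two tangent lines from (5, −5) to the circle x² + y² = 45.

x − 2y = 15 and 2x − y = 15

Let a tangent through (5, −5) have slope m. Its distance from (0, 0) must equal 3√5:
(−5m − (5))² = 45(m² + 1)
2m² − 5m + 2 = 0, so m = 1/2 or m = 2.
Through (5, −5) these give x − 2y = 15 and 2x − y = 15.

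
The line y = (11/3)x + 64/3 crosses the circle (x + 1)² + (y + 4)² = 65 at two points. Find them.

Express y = (64 + 11x)/3 and substitute into the circle:
130x² + 1690x + 5200 = 0  ⟹  x² + 13x + 40 = 0
x = −5 or x = −8, giving (−5, 3) and (−8, −8).

(−8, −8) and (−5, 3)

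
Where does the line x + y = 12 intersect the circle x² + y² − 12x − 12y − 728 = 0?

(−14, 26) and (26, −14)

From the line, y = −x + 12. Substituting:
2x² − 24x − 728 = 0  ⟹  x² − 12x − 364 = 0
x = 26 or x = −14, giving (26, −14) and (−14, 26).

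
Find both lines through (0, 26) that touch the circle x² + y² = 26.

5x − y = −26 and 5x + y = 26

Write the tangent as mx − y + (26 − m·(0)) = 0 and set its distance from the centre to √26:
(0m − (−26))² = 26(m² + 1)
m² − 25 = 0, so m = 5 or m = −5.
With m = 5: 5x − y = −26. With m = −5: 5x + y = 26.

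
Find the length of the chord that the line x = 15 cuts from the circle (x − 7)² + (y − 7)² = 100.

12

Centre (7, 7), r² = 100. Perpendicular distance d from centre to line = |−8| / √1 = 8.
Chord = 2√(r² − d²) = 2·√(36) = 12.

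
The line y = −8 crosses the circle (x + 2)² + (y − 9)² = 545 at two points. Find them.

Express y = −8 and substitute into the circle:
x² + 4x − 252 = 0
x = 14 or x = −18, giving (14, −8) and (−18, −8).

(−18, −8) and (14, −8)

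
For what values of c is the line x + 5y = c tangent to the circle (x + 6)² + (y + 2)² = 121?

The line touches the circle iff its distance from (−6, −2) is 11:
|1·(−6) + 5·(−2) − c| / √26 = 11
|c − (−16)| = 11√26.

c = −16 ± 11√26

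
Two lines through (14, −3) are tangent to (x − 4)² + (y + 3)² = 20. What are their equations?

Let a tangent through (14, −3) have slope m. Its distance from (4, −3) must equal 2√5:
[m·(−10) − (0)]² = 20(m² + 1)
4m² − 1 = 0, so m = −1/2 or m = 1/2.
With m = −1/2: x + 2y = 8. With m = 1/2: x − 2y = 20.

x + 2y = 8 and x − 2y = 20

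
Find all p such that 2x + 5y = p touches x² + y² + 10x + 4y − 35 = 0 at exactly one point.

p = −20 ± 8√29

Tangency holds when the distance from the centre (−5, −2) to the line equals the radius 8:
|2·(−5) + 5·(−2) − p| / √29 = 8
|p − (−20)| = 8√29.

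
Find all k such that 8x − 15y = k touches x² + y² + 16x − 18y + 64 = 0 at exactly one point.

Tangency holds when the distance from the centre (−8, 9) to the line equals the radius 9:
|8·(−8) − 15·9 − k| / √289 = 9
|k − (−199)| = 9·17, so k = −46 or k = −352.

k = −352 or k = −46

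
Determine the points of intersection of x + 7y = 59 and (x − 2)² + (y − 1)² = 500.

(−18, 11) and (24, 5)

Substitute y = (59 − x)/7:
50x² − 300x − 21600 = 0  ⟹  x² − 6x − 432 = 0
x = 24 or x = −18, giving (24, 5) and (−18, 11).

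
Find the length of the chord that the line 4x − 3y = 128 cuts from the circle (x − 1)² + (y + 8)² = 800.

40

From the line, y = (−128 + 4x)/3. Substituting:
25x² − 850x + 3625 = 0  ⟹  x² − 34x + 145 = 0
x = 29 or x = 5, giving (29, −4) and (5, −36).
Chord length = distance between (29, −4) and (5, −36) = √1600 = 40.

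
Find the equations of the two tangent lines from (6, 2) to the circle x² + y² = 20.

A line y − (2) = m(x − (6)) is tangent when its distance from (0, 0) is 2√5:
(−6m − (−2))² = 20(m² + 1)
2m² − 3m − 2 = 0, so m = −1/2 or m = 2.
With m = −1/2: x + 2y = 10. With m = 2: 2x − y = 10.

x + 2y = 10 and 2x − y = 10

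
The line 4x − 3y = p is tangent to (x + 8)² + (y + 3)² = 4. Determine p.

For a tangent, require d(centre, line) = r = 2.
|4·(−8) − 3·(−3) − p| / √25 = 2
|p − (−23)| = 2·5, so p = −13 or p = −33.

p = −33 or p = −13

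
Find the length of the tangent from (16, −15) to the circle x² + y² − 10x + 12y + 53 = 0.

The centre is (5, −6) and r = 2√2. The square of the distance from P to the centre is 121 + 81 = 202.
The tangent meets the radius at right angles, so tangent² = |PO|² − r² = 202 − 8 = 194.

√194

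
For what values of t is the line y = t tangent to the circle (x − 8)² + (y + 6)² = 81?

For a tangent, require d(centre, line) = r = 9.
|0·8 + 1·(−6) − t| / √1 = 9
|t − (−6)| = 9, so t = 3 or t = −15.

t = −15 or t = 3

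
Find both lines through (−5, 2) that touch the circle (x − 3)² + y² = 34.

5x + 3y = −19 and 3x − 5y = −25

A line y − (2) = m(x − (−5)) is tangent when its distance from (3, 0) is √34:
(8m − (−2))² = 34(m² + 1)
15m² + 16m − 15 = 0, so m = −5/3 or m = 3/5.
Through (−5, 2) these give 5x + 3y = −19 and 3x − 5y = −25.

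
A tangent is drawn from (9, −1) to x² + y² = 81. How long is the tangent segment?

Centre (0, 0), r² = 81. |PO|² = (9)² + (−1)² = 82.
By the tangent–radius right angle, tangent length = √(|PO|² − r²) = √1 = 1.

1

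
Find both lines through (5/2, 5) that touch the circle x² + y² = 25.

Write the tangent as mx − y + (5 − m·(5/2)) = 0 and set its distance from the centre to 5:
(−5/2m − (−5))² = 25(m² + 1)
3m² + 4m = 0, so m = 0 or m = −4/3.
With m = 0: y = 5. With m = −4/3: 4x + 3y = 25.

y = 5 and 4x + 3y = 25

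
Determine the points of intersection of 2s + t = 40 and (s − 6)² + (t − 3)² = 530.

Express t = −2s + 40 and substitute into the circle:
5s² − 160s + 875 = 0  ⟹  s² − 32s + 175 = 0
s = 25 or s = 7, giving (25, −10) and (7, 26).

(7, 26) and (25, −10)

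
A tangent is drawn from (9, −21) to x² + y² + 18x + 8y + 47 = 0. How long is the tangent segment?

With centre O = (−9, −4), |OP|² = 613 and r² = 50.
The tangent meets the radius at right angles, so tangent² = |PO|² − r² = 613 − 50 = 563.

√563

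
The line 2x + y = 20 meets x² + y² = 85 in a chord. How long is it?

From the line, y = −2x + 20. Substituting:
5x² − 80x + 315 = 0  ⟹  x² − 16x + 63 = 0
x = 9 or x = 7, giving (9, 2) and (7, 6).
|(9, 2) − (7, 6)| = √((2)² + (−4)²) = 2√5.

2√5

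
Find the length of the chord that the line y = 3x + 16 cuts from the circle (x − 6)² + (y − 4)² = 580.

Centre (6, 4), r² = 580. Perpendicular distance d from centre to line = |30| / √10 = 30/√10.
Chord = 2√(r² − d²) = 2·√(490) = 14√10.

14√10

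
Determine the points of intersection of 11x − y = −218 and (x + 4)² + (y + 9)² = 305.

From the line, y = 11x + 218. Substituting:
122x² + 5002x + 51240 = 0  ⟹  x² + 41x + 420 = 0
x = −20 or x = −21, giving (−20, −2) and (−21, −13).

(−21, −13) and (−20, −2)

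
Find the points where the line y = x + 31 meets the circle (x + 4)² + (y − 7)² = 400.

Express y = x + 31 and substitute into the circle:
2x² + 56x + 192 = 0  ⟹  x² + 28x + 96 = 0
x = −4 or x = −24, giving (−4, 27) and (−24, 7).

(−24, 7) and (−4, 27)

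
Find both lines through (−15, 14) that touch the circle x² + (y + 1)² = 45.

2x + y = −16 and x + 2y = 13

A line y − (14) = m(x − (−15)) is tangent when its distance from (0, −1) is 3√5:
(15m − (−15))² = 45(m² + 1)
2m² + 5m + 2 = 0, so m = −2 or m = −1/2.
With m = −2: 2x + y = −16. With m = −1/2: x + 2y = 13.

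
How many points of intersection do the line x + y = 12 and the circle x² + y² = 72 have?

1

Substituting the line into the circle gives 2x² − 24x + 72 = 0.
Discriminant = (−24)² − 4·2·(72) = 0.
A repeated root: the line is tangent.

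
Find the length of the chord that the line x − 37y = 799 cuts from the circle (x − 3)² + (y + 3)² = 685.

Centre (3, −3), r² = 685. Perpendicular distance d from centre to line = |−685| / √1370 = 685/√1370.
Chord = 2√(r² − d²) = 2·√(685/2) = √1370.

√1370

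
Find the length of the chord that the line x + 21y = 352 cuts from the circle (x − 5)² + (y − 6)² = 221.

Express y = (352 − x)/21 and substitute into the circle:
442x² − 4862x − 35360 = 0  ⟹  x² − 11x − 80 = 0
x = 16 or x = −5, giving (16, 16) and (−5, 17).
Chord length = distance between (16, 16) and (−5, 17) = √442 = √442.

√442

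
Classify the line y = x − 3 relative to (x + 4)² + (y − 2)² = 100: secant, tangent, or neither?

secant

Substituting the line into the circle gives 2x² − 2x − 59 = 0.
Δ = 4 − (−472) = 476.
Two real roots: the line is a secant.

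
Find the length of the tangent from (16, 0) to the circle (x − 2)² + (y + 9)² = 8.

√269

Centre (2, −9), r² = 8. |PO|² = (14)² + (9)² = 277.
By the tangent–radius right angle, tangent length = √(|PO|² − r²) = √269.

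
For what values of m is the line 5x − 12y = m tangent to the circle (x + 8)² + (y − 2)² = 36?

m = −142 or m = 14

Tangency holds when the distance from the centre (−8, 2) to the line equals the radius 6:
|5·(−8) − 12·2 − m| / √169 = 6
|m − (−64)| = 6·13, so m = 14 or m = −142.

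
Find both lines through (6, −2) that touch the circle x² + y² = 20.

2x + y = 10 and x − 2y = 10

Let a tangent through (6, −2) have slope m. Its distance from (0, 0) must equal 2√5:
[m·(−6) − (2)]² = 20(m² + 1)
2m² + 3m − 2 = 0, so m = −2 or m = 1/2.
Through (6, −2) these give 2x + y = 10 and x − 2y = 10.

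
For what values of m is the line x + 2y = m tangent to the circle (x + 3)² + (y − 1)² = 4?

m = −1 ± 2√5

The line touches the circle iff its distance from (−3, 1) is 2:
|1·(−3) + 2·1 − m| / √5 = 2
|m − (−1)| = 2√5.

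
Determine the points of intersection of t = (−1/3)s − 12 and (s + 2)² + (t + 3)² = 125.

(−12, −8) and (3, −13)

Substitute t = (−36 − s)/3:
10s² + 90s − 360 = 0  ⟹  s² + 9s − 36 = 0
s = 3 or s = −12, giving (3, −13) and (−12, −8).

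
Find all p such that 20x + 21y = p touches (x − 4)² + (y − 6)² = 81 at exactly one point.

p = −55 or p = 467

For a tangent, require d(centre, line) = r = 9.
|20·4 + 21·6 − p| / √841 = 9
|p − (206)| = 9·29, so p = 467 or p = −55.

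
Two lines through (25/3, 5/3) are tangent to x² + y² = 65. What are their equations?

Write the tangent as mx − y + (5/3 − m·(25/3)) = 0 and set its distance from the centre to √65:
[m·(−25/3) − (−5/3)]² = 65(m² + 1)
4m² − 25m − 56 = 0, so m = 8 or m = −7/4.
With m = 8: 8x − y = 65. With m = −7/4: 7x + 4y = 65.

8x − y = 65 and 7x + 4y = 65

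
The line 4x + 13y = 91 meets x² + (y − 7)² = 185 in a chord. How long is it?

2√185

Express y = (91 − 4x)/13 and substitute into the circle:
185x² − 31265 = 0  ⟹  x² − 169 = 0
x = 13 or x = −13, giving (13, 3) and (−13, 11).
Chord length = distance between (13, 3) and (−13, 11) = √740 = 2√185.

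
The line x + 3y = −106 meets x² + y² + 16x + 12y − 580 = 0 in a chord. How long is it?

4√10

The distance from (−8, −6) to the line is 80/√10, and r² = 680.
Chord = 2√(r² − d²) = 2·√(40) = 4√10.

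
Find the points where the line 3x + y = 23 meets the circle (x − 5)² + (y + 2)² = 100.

Substitute y = −3x + 23:
10x² − 160x + 550 = 0  ⟹  x² − 16x + 55 = 0
x = 11 or x = 5, giving (11, −10) and (5, 8).

(5, 8) and (11, −10)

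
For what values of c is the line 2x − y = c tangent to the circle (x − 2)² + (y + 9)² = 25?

c = 13 ± 5√5

For a tangent, require d(centre, line) = r = 5.
|2·2 − 1·(−9) − c| / √5 = 5
|c − (13)| = 5√5.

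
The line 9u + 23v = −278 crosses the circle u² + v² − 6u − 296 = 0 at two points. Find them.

(−13, −7) and (10, −16)

Express v = (−278 − 9u)/23 and substitute into the circle:
610u² + 1830u − 79300 = 0  ⟹  u² + 3u − 130 = 0
u = 10 or u = −13, giving (10, −16) and (−13, −7).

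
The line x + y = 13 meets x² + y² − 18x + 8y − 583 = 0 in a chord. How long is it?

36√2

The distance from (9, −4) to the line is 8/√2, and r² = 680.
Chord = 2√(r² − d²) = 2·√(648) = 36√2.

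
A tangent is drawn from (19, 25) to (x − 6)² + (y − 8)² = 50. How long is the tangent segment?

2√102

With centre O = (6, 8), |OP|² = 458 and r² = 50.
The tangent meets the radius at right angles, so tangent² = |PO|² − r² = 458 − 50 = 408.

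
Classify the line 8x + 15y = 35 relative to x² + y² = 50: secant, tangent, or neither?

Substituting the line into the circle gives 289x² − 560x − 10025 = 0.
Δ = 313600 − (−11588900) = 11902500.
Two real roots: the line is a secant.

secant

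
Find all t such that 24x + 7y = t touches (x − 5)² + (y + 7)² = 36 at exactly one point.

For a tangent, require d(centre, line) = r = 6.
|24·5 + 7·(−7) − t| / √625 = 6
|t − (71)| = 6·25, so t = 221 or t = −79.

t = −79 or t = 221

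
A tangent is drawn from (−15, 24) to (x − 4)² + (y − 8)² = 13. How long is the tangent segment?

With centre O = (4, 8), |OP|² = 617 and r² = 13.
By the tangent–radius right angle, tangent length = √(|PO|² − r²) = √604 = 2√151.

2√151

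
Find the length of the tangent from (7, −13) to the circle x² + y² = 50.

2√42

Centre (0, 0), r² = 50. |PO|² = (7)² + (−13)² = 218.
The tangent meets the radius at right angles, so tangent² = |PO|² − r² = 218 − 50 = 168.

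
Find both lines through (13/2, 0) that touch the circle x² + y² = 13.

2x + 3y = 13 and 2x − 3y = 13

Write the tangent as mx − y + (0 − m·(13/2)) = 0 and set its distance from the centre to √13:
(−13/2m − (0))² = 13(m² + 1)
9m² − 4 = 0, so m = −2/3 or m = 2/3.
Through (13/2, 0) these give 2x + 3y = 13 and 2x − 3y = 13.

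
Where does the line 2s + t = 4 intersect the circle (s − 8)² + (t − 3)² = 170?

(−3, 10) and (7, −10)

Substitute t = −2s + 4:
5s² − 20s − 105 = 0  ⟹  s² − 4s − 21 = 0
s = 7 or s = −3, giving (7, −10) and (−3, 10).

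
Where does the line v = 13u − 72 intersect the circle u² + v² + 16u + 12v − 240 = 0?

(4, −20) and (6, 6)

Express v = 13u − 72 and substitute into the circle:
170u² − 1700u + 4080 = 0  ⟹  u² − 10u + 24 = 0
u = 6 or u = 4, giving (6, 6) and (4, −20).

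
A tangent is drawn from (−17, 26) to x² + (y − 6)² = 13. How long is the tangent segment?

26

With centre O = (0, 6), |OP|² = 689 and r² = 13.
The tangent meets the radius at right angles, so tangent² = |PO|² − r² = 689 − 13 = 676.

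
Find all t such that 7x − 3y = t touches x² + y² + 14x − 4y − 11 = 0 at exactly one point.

For a tangent, require d(centre, line) = r = 8.
|7·(−7) − 3·2 − t| / √58 = 8
|t − (−55)| = 8√58.

t = −55 ± 8√58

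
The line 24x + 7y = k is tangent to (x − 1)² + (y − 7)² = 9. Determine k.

k = −2 or k = 148

The line touches the circle iff its distance from (1, 7) is 3:
|24·1 + 7·7 − k| / √625 = 3
|k − (73)| = 3·25, so k = 148 or k = −2.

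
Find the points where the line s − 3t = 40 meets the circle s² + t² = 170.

(1, −13) and (7, −11)

From the line, t = (−40 + s)/3. Substituting:
10s² − 80s + 70 = 0  ⟹  s² − 8s + 7 = 0
s = 7 or s = 1, giving (7, −11) and (1, −13).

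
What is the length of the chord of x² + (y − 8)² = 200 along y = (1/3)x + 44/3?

Substitute y = (44 + x)/3:
10x² + 40x − 1400 = 0  ⟹  x² + 4x − 140 = 0
x = 10 or x = −14, giving (10, 18) and (−14, 10).
|(10, 18) − (−14, 10)| = √((24)² + (8)²) = 8√10.

8√10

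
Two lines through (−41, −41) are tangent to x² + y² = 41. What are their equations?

4x − 5y = 41 and 5x − 4y = −41

Write the tangent as mx − y + (−41 − m·(−41)) = 0 and set its distance from the centre to √41:
(41m − (41))² = 41(m² + 1)
20m² − 41m + 20 = 0, so m = 4/5 or m = 5/4.
With m = 4/5: 4x − 5y = 41. With m = 5/4: 5x − 4y = −41.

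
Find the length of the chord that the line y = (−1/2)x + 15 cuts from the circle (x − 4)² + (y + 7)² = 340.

Centre (4, −7), r² = 340. Perpendicular distance d from centre to line = |−40| / √5 = 40/√5.
Half the chord is √(r² − d²) = √(20), so the full chord is 4√5.

4√5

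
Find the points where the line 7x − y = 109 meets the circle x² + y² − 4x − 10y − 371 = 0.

(14, −11) and (18, 17)

From the line, y = 7x − 109. Substituting:
50x² − 1600x + 12600 = 0  ⟹  x² − 32x + 252 = 0
x = 18 or x = 14, giving (18, 17) and (14, −11).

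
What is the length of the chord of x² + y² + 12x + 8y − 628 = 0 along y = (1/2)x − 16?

20√5

Centre (−6, −4), r² = 680. Perpendicular distance d from centre to line = |−30| / √5 = 30/√5.
Half the chord is √(r² − d²) = √(500), so the full chord is 20√5.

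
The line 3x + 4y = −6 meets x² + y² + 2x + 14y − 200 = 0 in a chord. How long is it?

30

Centre (−1, −7), r² = 250. Perpendicular distance d from centre to line = |−25| / √25 = 25/√25.
Half the chord is √(r² − d²) = √(225), so the full chord is 30.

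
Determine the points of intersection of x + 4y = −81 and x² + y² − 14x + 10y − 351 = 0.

Express y = (−81 − x)/4 and substitute into the circle:
17x² − 102x − 2295 = 0  ⟹  x² − 6x − 135 = 0
x = 15 or x = −9, giving (15, −24) and (−9, −18).

(−9, −18) and (15, −24)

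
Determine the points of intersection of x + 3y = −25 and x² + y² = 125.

Express y = (−25 − x)/3 and substitute into the circle:
10x² + 50x − 500 = 0  ⟹  x² + 5x − 50 = 0
x = 5 or x = −10, giving (5, −10) and (−10, −5).

(−10, −5) and (5, −10)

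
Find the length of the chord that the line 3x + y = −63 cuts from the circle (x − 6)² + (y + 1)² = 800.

Express y = −3x − 63 and substitute into the circle:
10x² + 360x + 3080 = 0  ⟹  x² + 36x + 308 = 0
x = −14 or x = −22, giving (−14, −21) and (−22, 3).
|(−14, −21) − (−22, 3)| = √((8)² + (−24)²) = 8√10.

8√10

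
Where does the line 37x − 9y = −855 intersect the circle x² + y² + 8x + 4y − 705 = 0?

Substitute y = (855 + 37x)/9:
1450x² + 65250x + 704700 = 0  ⟹  x² + 45x + 486 = 0
x = −18 or x = −27, giving (−18, 21) and (−27, −16).

(−27, −16) and (−18, 21)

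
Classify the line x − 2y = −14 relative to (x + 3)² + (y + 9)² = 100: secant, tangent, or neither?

Centre (−3, −9), r² = 100. Distance² from centre to line = (29)²/5 = 841/5.
Since d² > r², the line lies outside the circle.

neither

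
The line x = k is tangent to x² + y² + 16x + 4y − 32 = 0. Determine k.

The line touches the circle iff its distance from (−8, −2) is 10:
|1·(−8) + 0·(−2) − k| / √1 = 10
|k − (−8)| = 10, so k = 2 or k = −18.

k = −18 or k = 2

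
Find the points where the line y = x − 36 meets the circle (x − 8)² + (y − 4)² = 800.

(12, −24) and (36, 0)

Substitute y = x − 36:
2x² − 96x + 864 = 0  ⟹  x² − 48x + 432 = 0
x = 36 or x = 12, giving (36, 0) and (12, −24).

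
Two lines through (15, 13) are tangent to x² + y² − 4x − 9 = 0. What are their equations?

2x − 3y = −9 and 3x − 2y = 19

A line y − (13) = m(x − (15)) is tangent when its distance from (2, 0) is √13:
(−13m − (−13))² = 13(m² + 1)
6m² − 13m + 6 = 0, so m = 2/3 or m = 3/2.
With m = 2/3: 2x − 3y = −9. With m = 3/2: 3x − 2y = 19.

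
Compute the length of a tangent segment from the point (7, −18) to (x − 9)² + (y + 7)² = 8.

3√13

Centre (9, −7), r² = 8. |PO|² = (−2)² + (−11)² = 125.
By the tangent–radius right angle, tangent length = √(|PO|² − r²) = √117 = 3√13.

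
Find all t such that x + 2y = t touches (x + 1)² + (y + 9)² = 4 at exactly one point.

Tangency holds when the distance from the centre (−1, −9) to the line equals the radius 2:
|1·(−1) + 2·(−9) − t| / √5 = 2
|t − (−19)| = 2√5.

t = −19 ± 2√5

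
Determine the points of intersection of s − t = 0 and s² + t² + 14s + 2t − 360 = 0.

Express t = s and substitute into the circle:
2s² + 16s − 360 = 0  ⟹  s² + 8s − 180 = 0
s = 10 or s = −18, giving (10, 10) and (−18, −18).

(−18, −18) and (10, 10)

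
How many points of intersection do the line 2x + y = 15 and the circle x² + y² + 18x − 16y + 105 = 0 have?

0

Centre (−9, 8), r² = 40. Distance² from centre to line = (−25)²/5 = 125.
Since d² > r², the line lies outside the circle.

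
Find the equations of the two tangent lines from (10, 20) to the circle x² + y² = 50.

x − y = −10 and 7x − y = 50

Let a tangent through (10, 20) have slope m. Its distance from (0, 0) must equal 5√2:
[m·(−10) − (−20)]² = 50(m² + 1)
m² − 8m + 7 = 0, so m = 1 or m = 7.
Through (10, 20) these give x − y = −10 and 7x − y = 50.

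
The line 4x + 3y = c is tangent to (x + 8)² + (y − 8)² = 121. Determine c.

For a tangent, require d(centre, line) = r = 11.
|4·(−8) + 3·8 − c| / √25 = 11
|c − (−8)| = 11·5, so c = 47 or c = −63.

c = −63 or c = 47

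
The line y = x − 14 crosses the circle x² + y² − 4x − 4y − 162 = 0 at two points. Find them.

From the line, y = x − 14. Substituting:
2x² − 36x + 90 = 0  ⟹  x² − 18x + 45 = 0
x = 15 or x = 3, giving (15, 1) and (3, −11).

(3, −11) and (15, 1)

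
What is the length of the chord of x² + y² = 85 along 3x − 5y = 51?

From the line, y = (−51 + 3x)/5. Substituting:
34x² − 306x + 476 = 0  ⟹  x² − 9x + 14 = 0
x = 7 or x = 2, giving (7, −6) and (2, −9).
|(7, −6) − (2, −9)| = √((5)² + (3)²) = √34.

√34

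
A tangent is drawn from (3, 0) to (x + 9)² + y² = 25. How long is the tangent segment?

√119

Centre (−9, 0), r² = 25. |PO|² = (12)² + (0)² = 144.
By the tangent–radius right angle, tangent length = √(|PO|² − r²) = √119.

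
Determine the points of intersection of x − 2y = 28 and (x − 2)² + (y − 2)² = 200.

(4, −12) and (12, −8)

Substitute y = (−28 + x)/2:
5x² − 80x + 240 = 0  ⟹  x² − 16x + 48 = 0
x = 12 or x = 4, giving (12, −8) and (4, −12).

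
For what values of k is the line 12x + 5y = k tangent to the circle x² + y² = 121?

k = −143 or k = 143

For a tangent, require d(centre, line) = r = 11.
|12·0 + 5·0 − k| / √169 = 11
|k| = 11·13, so k = 143 or k = −143.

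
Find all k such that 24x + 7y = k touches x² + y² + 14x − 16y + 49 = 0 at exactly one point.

Tangency holds when the distance from the centre (−7, 8) to the line equals the radius 8:
|24·(−7) + 7·8 − k| / √625 = 8
|k − (−112)| = 8·25, so k = 88 or k = −312.

k = −312 or k = 88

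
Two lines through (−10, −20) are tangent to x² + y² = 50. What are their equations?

7x − y = −50 and x − y = 10

A line y − (−20) = m(x − (−10)) is tangent when its distance from (0, 0) is 5√2:
(10m − (20))² = 50(m² + 1)
m² − 8m + 7 = 0, so m = 7 or m = 1.
Through (−10, −20) these give 7x − y = −50 and x − y = 10.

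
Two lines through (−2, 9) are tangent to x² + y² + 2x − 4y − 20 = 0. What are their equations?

A line y − (9) = m(x − (−2)) is tangent when its distance from (−1, 2) is 5:
[m·(1) − (−7)]² = 25(m² + 1)
12m² − 7m − 12 = 0, so m = −3/4 or m = 4/3.
Through (−2, 9) these give 3x + 4y = 30 and 4x − 3y = −35.

3x + 4y = 30 and 4x − 3y = −35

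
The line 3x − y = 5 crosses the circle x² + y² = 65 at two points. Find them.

(−1, −8) and (4, 7)

Substitute y = 3x − 5:
10x² − 30x − 40 = 0  ⟹  x² − 3x − 4 = 0
x = 4 or x = −1, giving (4, 7) and (−1, −8).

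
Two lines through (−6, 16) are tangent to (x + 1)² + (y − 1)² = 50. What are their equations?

Let a tangent through (−6, 16) have slope m. Its distance from (−1, 1) must equal 5√2:
[m·(5) − (−15)]² = 50(m² + 1)
m² − 6m − 7 = 0, so m = 7 or m = −1.
Through (−6, 16) these give 7x − y = −58 and x + y = 10.

7x − y = −58 and x + y = 10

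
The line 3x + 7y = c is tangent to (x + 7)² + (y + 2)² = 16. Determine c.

c = −35 ± 4√58

The line touches the circle iff its distance from (−7, −2) is 4:
|3·(−7) + 7·(−2) − c| / √58 = 4
|c − (−35)| = 4√58.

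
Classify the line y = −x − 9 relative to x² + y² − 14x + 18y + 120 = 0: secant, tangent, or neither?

Substituting the line into the circle gives 2x² − 14x + 39 = 0.
Discriminant = (−14)² − 4·2·(39) = −116 < 0.
No real roots: the line does not meet the circle.

neither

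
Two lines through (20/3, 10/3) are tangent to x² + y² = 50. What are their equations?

A line y − (10/3) = m(x − (20/3)) is tangent when its distance from (0, 0) is 5√2:
(−20/3m − (−10/3))² = 50(m² + 1)
m² + 8m + 7 = 0, so m = −1 or m = −7.
Through (20/3, 10/3) these give x + y = 10 and 7x + y = 50.

x + y = 10 and 7x + y = 50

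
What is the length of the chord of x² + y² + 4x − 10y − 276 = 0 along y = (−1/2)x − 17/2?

From the line, y = (−17 − x)/2. Substituting:
5x² + 70x − 475 = 0  ⟹  x² + 14x − 95 = 0
x = 5 or x = −19, giving (5, −11) and (−19, 1).
Chord length = distance between (5, −11) and (−19, 1) = √720 = 12√5.

12√5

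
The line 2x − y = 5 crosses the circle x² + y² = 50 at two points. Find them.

(−1, −7) and (5, 5)

From the line, y = 2x − 5. Substituting:
5x² − 20x − 25 = 0  ⟹  x² − 4x − 5 = 0
x = 5 or x = −1, giving (5, 5) and (−1, −7).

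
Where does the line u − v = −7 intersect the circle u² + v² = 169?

(−12, −5) and (5, 12)

Substitute v = u + 7:
2u² + 14u − 120 = 0  ⟹  u² + 7u − 60 = 0
u = 5 or u = −12, giving (5, 12) and (−12, −5).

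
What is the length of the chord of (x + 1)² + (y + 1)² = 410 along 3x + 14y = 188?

The distance from (−1, −1) to the line is 205/√205, and r² = 410.
Chord = 2√(r² − d²) = 2·√(205) = 2√205.

2√205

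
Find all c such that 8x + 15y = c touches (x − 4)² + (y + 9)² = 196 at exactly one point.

c = −341 or c = 135

For a tangent, require d(centre, line) = r = 14.
|8·4 + 15·(−9) − c| / √289 = 14
|c − (−103)| = 14·17, so c = 135 or c = −341.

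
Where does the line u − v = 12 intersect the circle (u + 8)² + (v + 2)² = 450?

Substitute v = u − 12:
2u² − 4u − 286 = 0  ⟹  u² − 2u − 143 = 0
u = 13 or u = −11, giving (13, 1) and (−11, −23).

(−11, −23) and (13, 1)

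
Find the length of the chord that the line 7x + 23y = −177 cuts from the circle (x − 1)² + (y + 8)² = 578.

The distance from (1, −8) to the line is 0/√578, and r² = 578.
Half the chord is √(r² − d²) = √(578), so the full chord is 34√2.

34√2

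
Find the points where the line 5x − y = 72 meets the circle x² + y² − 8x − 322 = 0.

(11, −17) and (17, 13)

From the line, y = 5x − 72. Substituting:
26x² − 728x + 4862 = 0  ⟹  x² − 28x + 187 = 0
x = 17 or x = 11, giving (17, 13) and (11, −17).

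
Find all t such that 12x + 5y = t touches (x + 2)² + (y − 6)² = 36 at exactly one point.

t = −72 or t = 84

For a tangent, require d(centre, line) = r = 6.
|12·(−2) + 5·6 − t| / √169 = 6
|t − (6)| = 6·13, so t = 84 or t = −72.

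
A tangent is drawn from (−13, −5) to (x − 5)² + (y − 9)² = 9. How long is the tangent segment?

√511

The centre is (5, 9) and r = 3. The square of the distance from P to the centre is 324 + 196 = 520.
The tangent meets the radius at right angles, so tangent² = |PO|² − r² = 520 − 9 = 511.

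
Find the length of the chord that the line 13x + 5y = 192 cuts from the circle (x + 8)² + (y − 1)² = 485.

√194

The distance from (−8, 1) to the line is 291/√194, and r² = 485.
Half the chord is √(r² − d²) = √(97/2), so the full chord is √194.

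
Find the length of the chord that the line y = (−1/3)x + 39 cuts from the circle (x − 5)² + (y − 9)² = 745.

Express y = (117 − x)/3 and substitute into the circle:
10x² − 270x + 1620 = 0  ⟹  x² − 27x + 162 = 0
x = 18 or x = 9, giving (18, 33) and (9, 36).
Chord length = distance between (18, 33) and (9, 36) = √90 = 3√10.

3√10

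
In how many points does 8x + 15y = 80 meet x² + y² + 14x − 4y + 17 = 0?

d² = (8·(−7) + 15·2 − (80))²/289 = 11236/289; r² = 36.
Since d² > r², the line lies outside the circle.

0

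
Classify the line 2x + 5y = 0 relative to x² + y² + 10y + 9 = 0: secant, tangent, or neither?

neither

d² = (2·0 + 5·(−5) − (0))²/29 = 625/29; r² = 16.
Since d² > r², the line lies outside the circle.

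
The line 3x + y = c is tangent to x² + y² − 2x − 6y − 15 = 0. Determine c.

c = 6 ± 5√10

The line touches the circle iff its distance from (1, 3) is 5:
|3·1 + 1·3 − c| / √10 = 5
|c − (6)| = 5√10.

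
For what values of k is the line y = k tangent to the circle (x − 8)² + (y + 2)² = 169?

k = −15 or k = 11

Tangency holds when the distance from the centre (8, −2) to the line equals the radius 13:
|0·8 + 1·(−2) − k| / √1 = 13
|k − (−2)| = 13, so k = 11 or k = −15.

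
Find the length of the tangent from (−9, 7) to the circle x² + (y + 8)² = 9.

With centre O = (0, −8), |OP|² = 306 and r² = 9.
The tangent meets the radius at right angles, so tangent² = |PO|² − r² = 306 − 9 = 297.

3√33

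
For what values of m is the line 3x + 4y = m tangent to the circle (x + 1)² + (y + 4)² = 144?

The line touches the circle iff its distance from (−1, −4) is 12:
|3·(−1) + 4·(−4) − m| / √25 = 12
|m − (−19)| = 12·5, so m = 41 or m = −79.

m = −79 or m = 41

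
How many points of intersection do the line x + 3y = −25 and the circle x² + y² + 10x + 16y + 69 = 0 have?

Substituting the line into the circle gives 10x² + 92x + 46 = 0.
Δ = 8464 − 1840 = 6624.
Two real roots: the line is a secant.

2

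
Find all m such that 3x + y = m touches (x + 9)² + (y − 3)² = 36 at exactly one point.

m = −24 ± 6√10

Tangency holds when the distance from the centre (−9, 3) to the line equals the radius 6:
|3·(−9) + 1·3 − m| / √10 = 6
|m − (−24)| = 6√10.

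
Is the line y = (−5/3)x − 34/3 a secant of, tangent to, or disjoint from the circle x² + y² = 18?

disjoint

Substituting the line into the circle gives 34x² + 340x + 994 = 0.
Discriminant = (340)² − 4·34·(994) = −19584 < 0.
No real roots: the line does not meet the circle.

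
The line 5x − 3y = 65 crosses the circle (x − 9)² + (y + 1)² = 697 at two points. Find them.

Substitute y = (−65 + 5x)/3:
34x² − 782x − 1700 = 0  ⟹  x² − 23x − 50 = 0
x = 25 or x = −2, giving (25, 20) and (−2, −25).

(−2, −25) and (25, 20)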